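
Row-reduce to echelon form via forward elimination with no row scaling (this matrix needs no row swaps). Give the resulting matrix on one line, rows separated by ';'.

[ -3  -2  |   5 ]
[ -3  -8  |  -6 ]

Forward elimination:
R2 <- R2 - (1)*R1:  [   0   -6  -11 ]
Row echelon form:
[ -3  -2  |    5 ]
[  0  -6  |  -11 ]

REF = [-3 -2 5; 0 -6 -11]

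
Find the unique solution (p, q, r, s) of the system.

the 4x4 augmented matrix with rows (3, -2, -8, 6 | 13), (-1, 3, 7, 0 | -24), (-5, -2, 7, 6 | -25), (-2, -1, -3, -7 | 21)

Forward elimination on [A|b]:
R2 <- R2 - (-1/3)*R1:  [     0    7/3   13/3      2  -59/3 ]
R3 <- R3 - (-5/3)*R1:  [     0  -16/3  -19/3     16  -10/3 ]
R4 <- R4 - (-2/3)*R1:  [     0   -7/3  -25/3     -3   89/3 ]
R3 <- R3 - (-16/7)*R2:  [      0       0    25/7   144/7  -338/7 ]
R4 <- R4 - (-1)*R2:  [  0   0  -4  -1  10 ]
R4 <- R4 - (-28/25)*R3:  [        0         0         0    551/25  -1102/25 ]
Row echelon form:
[ 3   -2    -8       6  |        13 ]
[ 0  7/3  13/3       2  |     -59/3 ]
[ 0    0  25/7   144/7  |    -338/7 ]
[ 0    0     0  551/25  |  -1102/25 ]
Back-substitution:
s = (-1102/25) / (551/25) = -2
r = (-338/7 - (144/7)*(-2)) / (25/7) = -2
q = (-59/3 - (13/3)*(-2) - (2)*(-2)) / (7/3) = -3
p = (13 - (-2)*(-3) - (-8)*(-2) - (6)*(-2)) / 3 = 1

(1, -3, -2, -2)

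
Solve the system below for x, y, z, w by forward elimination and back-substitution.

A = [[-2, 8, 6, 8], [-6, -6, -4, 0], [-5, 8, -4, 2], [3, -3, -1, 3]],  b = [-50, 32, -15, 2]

(-1, -3, -2, -2)

Forward elimination on [A|b]:
R2 <- R2 - (3)*R1:  [   0  -30  -22  -24  182 ]
R3 <- R3 - (5/2)*R1:  [   0  -12  -19  -18  110 ]
R4 <- R4 - (-3/2)*R1:  [   0    9    8   15  -73 ]
R3 <- R3 - (2/5)*R2:  [     0      0  -51/5  -42/5  186/5 ]
R4 <- R4 - (-3/10)*R2:  [     0      0    7/5   39/5  -92/5 ]
R4 <- R4 - (-7/51)*R3:  [       0        0        0   113/17  -226/17 ]
Row echelon form:
[ -2    8      6       8  |      -50 ]
[  0  -30    -22     -24  |      182 ]
[  0    0  -51/5   -42/5  |    186/5 ]
[  0    0      0  113/17  |  -226/17 ]
Back-substitution:
w = (-226/17) / (113/17) = -2
z = (186/5 - (-42/5)*(-2)) / (-51/5) = -2
y = (182 - (-22)*(-2) - (-24)*(-2)) / -30 = -3
x = (-50 - (8)*(-3) - (6)*(-2) - (8)*(-2)) / -2 = -1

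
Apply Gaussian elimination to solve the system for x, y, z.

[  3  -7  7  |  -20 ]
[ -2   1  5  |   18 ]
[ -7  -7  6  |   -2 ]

(-2, 4, 2)

Forward elimination on [A|b]:
R2 <- R2 - (-2/3)*R1:  [     0  -11/3   29/3   14/3 ]
R3 <- R3 - (-7/3)*R1:  [      0   -70/3    67/3  -146/3 ]
R3 <- R3 - (70/11)*R2:  [       0        0  -431/11  -862/11 ]
Row echelon form:
[ 3     -7        7  |      -20 ]
[ 0  -11/3     29/3  |     14/3 ]
[ 0      0  -431/11  |  -862/11 ]
Back-substitution:
z = (-862/11) / (-431/11) = 2
y = (14/3 - (29/3)*(2)) / (-11/3) = 4
x = (-20 - (-7)*(4) - (7)*(2)) / 3 = -2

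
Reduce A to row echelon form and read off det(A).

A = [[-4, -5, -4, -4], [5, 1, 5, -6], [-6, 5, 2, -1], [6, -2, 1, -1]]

Forward elimination:
R2 <- R2 - (-5/4)*R1:  [     0  -21/4      0    -11 ]
R3 <- R3 - (3/2)*R1:  [    0  25/2     8     5 ]
R4 <- R4 - (-3/2)*R1:  [     0  -19/2     -5     -7 ]
R3 <- R3 - (-50/21)*R2:  [       0        0        8  -445/21 ]
R4 <- R4 - (38/21)*R2:  [      0       0      -5  271/21 ]
R4 <- R4 - (-5/8)*R3:  [      0       0       0  -19/56 ]
Upper-triangular form:
[ -4     -5  -4       -4 ]
[  0  -21/4   0      -11 ]
[  0      0   8  -445/21 ]
[  0      0   0   -19/56 ]
det(A) = (-1)^0 * (-4) * (-21/4) * (8) * (-19/56) = -57  (0 row swaps -> sign +1)

det(A) = -57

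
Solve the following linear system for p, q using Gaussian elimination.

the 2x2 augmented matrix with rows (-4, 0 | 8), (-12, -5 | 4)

(-2, 4)

Forward elimination on [A|b]:
R2 <- R2 - (3)*R1:  [   0   -5  -20 ]
Row echelon form:
[ -4   0  |    8 ]
[  0  -5  |  -20 ]
Back-substitution:
q = (-20) / -5 = 4
p = (8) / -4 = -2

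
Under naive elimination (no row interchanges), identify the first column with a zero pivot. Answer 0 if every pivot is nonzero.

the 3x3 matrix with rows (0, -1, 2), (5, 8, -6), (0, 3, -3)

Naive forward elimination:
Pivot entry (1,1) is zero but row 2 has 5 in column 1 -> naive elimination stops; a row interchange (e.g. R1 <-> R2) would be required here.

first zero-pivot column = 1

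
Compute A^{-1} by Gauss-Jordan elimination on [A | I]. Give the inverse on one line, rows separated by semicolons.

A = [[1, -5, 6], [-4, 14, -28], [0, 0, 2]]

Gauss-Jordan on [A | I]:
R2 <- R2 - (-4)*R1:  [  0  -6  -4  |   4   1   0 ]
R2 <- (1/-6)*R2:  [    0     1   2/3  |  -2/3  -1/6     0 ]
R1 <- R1 - (-5)*R2:  [    1     0  28/3  |  -7/3  -5/6     0 ]
R3 <- (1/2)*R3:  [   0    0    1  |    0    0  1/2 ]
R1 <- R1 - (28/3)*R3:  [     1      0      0  |   -7/3   -5/6  -14/3 ]
R2 <- R2 - (2/3)*R3:  [    0     1     0  |  -2/3  -1/6  -1/3 ]
Right block of [I | A^{-1}] is the inverse:
[ -7/3  -5/6  -14/3 ]
[ -2/3  -1/6   -1/3 ]
[    0     0    1/2 ]

inverse = [-7/3 -5/6 -14/3; -2/3 -1/6 -1/3; 0 0 1/2]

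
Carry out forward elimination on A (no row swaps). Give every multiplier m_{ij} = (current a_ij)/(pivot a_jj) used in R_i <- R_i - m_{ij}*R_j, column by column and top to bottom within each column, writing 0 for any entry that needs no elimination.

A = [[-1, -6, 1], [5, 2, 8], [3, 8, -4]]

Forward elimination:
R2 <- R2 - (-5)*R1:  [   0  -28   13 ]
R3 <- R3 - (-3)*R1:  [   0  -10   -1 ]
R3 <- R3 - (5/14)*R2:  [      0       0  -79/14 ]
Multipliers (in order of application): m_{21} = -5, m_{31} = -3, m_{32} = 5/14

multipliers: -5, -3, 5/14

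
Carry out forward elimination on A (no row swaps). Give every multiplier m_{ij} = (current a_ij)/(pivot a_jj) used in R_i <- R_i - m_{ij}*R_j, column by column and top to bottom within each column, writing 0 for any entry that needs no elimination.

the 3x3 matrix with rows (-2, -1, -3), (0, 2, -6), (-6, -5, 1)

Forward elimination:
R2: entry in column 1 is already 0 -> m_{21} = 0 (no row operation needed)
R3 <- R3 - (3)*R1:  [  0  -2  10 ]
R3 <- R3 - (-1)*R2:  [ 0  0  4 ]
Multipliers (in order of application): m_{21} = 0, m_{31} = 3, m_{32} = -1

multipliers: 0, 3, -1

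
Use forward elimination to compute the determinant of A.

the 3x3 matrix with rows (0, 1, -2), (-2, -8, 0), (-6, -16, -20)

det(A) = -8

Forward elimination:
R1 <-> R2   (pivot in column 1 was zero)
[ -2   -8    0 ]
[  0    1   -2 ]
[ -6  -16  -20 ]
R3 <- R3 - (3)*R1:  [   0    8  -20 ]
R3 <- R3 - (8)*R2:  [  0   0  -4 ]
Upper-triangular form:
[ -2  -8   0 ]
[  0   1  -2 ]
[  0   0  -4 ]
det(A) = (-1)^1 * (-2) * (1) * (-4) = -8  (1 row swap -> sign -1)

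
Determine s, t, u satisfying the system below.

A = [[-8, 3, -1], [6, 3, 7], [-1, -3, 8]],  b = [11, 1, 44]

(-3, -3, 4)

Forward elimination on [A|b]:
R2 <- R2 - (-3/4)*R1:  [    0  21/4  25/4  37/4 ]
R3 <- R3 - (1/8)*R1:  [     0  -27/8   65/8  341/8 ]
R3 <- R3 - (-9/14)*R2:  [     0      0   85/7  340/7 ]
Row echelon form:
[ -8     3    -1  |     11 ]
[  0  21/4  25/4  |   37/4 ]
[  0     0  85/7  |  340/7 ]
Back-substitution:
u = (340/7) / (85/7) = 4
t = (37/4 - (25/4)*(4)) / (21/4) = -3
s = (11 - (3)*(-3) - (-1)*(4)) / -8 = -3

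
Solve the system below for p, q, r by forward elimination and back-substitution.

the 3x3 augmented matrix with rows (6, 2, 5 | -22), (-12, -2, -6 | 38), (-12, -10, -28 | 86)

Forward elimination on [A|b]:
R2 <- R2 - (-2)*R1:  [  0   2   4  -6 ]
R3 <- R3 - (-2)*R1:  [   0   -6  -18   42 ]
R3 <- R3 - (-3)*R2:  [  0   0  -6  24 ]
Row echelon form:
[ 6  2   5  |  -22 ]
[ 0  2   4  |   -6 ]
[ 0  0  -6  |   24 ]
Back-substitution:
r = (24) / -6 = -4
q = (-6 - (4)*(-4)) / 2 = 5
p = (-22 - (2)*(5) - (5)*(-4)) / 6 = -2

(-2, 5, -4)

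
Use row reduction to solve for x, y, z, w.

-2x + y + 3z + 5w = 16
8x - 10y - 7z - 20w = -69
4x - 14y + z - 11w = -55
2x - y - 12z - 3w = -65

Forward elimination on [A|b]:
R2 <- R2 - (-4)*R1:  [  0  -6   5   0  -5 ]
R3 <- R3 - (-2)*R1:  [   0  -12    7   -1  -23 ]
R4 <- R4 - (-1)*R1:  [   0    0   -9    2  -49 ]
R3 <- R3 - (2)*R2:  [   0    0   -3   -1  -13 ]
R4 <- R4 - (3)*R3:  [   0    0    0    5  -10 ]
Row echelon form:
[ -2   1   3   5  |   16 ]
[  0  -6   5   0  |   -5 ]
[  0   0  -3  -1  |  -13 ]
[  0   0   0   5  |  -10 ]
Back-substitution:
w = (-10) / 5 = -2
z = (-13 - (-1)*(-2)) / -3 = 5
y = (-5 - (5)*(5)) / -6 = 5
x = (16 - (1)*(5) - (3)*(5) - (5)*(-2)) / -2 = -3

(-3, 5, 5, -2)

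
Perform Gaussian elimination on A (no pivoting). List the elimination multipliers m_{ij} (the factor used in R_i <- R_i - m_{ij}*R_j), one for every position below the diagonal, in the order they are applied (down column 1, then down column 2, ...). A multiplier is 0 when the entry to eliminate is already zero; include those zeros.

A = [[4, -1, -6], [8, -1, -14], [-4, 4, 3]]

multipliers: 2, -1, 3

Forward elimination:
R2 <- R2 - (2)*R1:  [  0   1  -2 ]
R3 <- R3 - (-1)*R1:  [  0   3  -3 ]
R3 <- R3 - (3)*R2:  [ 0  0  3 ]
Multipliers (in order of application): m_{21} = 2, m_{31} = -1, m_{32} = 3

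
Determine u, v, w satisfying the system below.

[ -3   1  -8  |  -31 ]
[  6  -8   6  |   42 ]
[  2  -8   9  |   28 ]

(5, 0, 2)

Forward elimination on [A|b]:
R2 <- R2 - (-2)*R1:  [   0   -6  -10  -20 ]
R3 <- R3 - (-2/3)*R1:  [     0  -22/3   11/3   22/3 ]
R3 <- R3 - (11/9)*R2:  [     0      0  143/9  286/9 ]
Row echelon form:
[ -3   1     -8  |    -31 ]
[  0  -6    -10  |    -20 ]
[  0   0  143/9  |  286/9 ]
Back-substitution:
w = (286/9) / (143/9) = 2
v = (-20 - (-10)*(2)) / -6 = 0
u = (-31 - (1)*(0) - (-8)*(2)) / -3 = 5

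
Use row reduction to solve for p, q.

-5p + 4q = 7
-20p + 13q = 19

Forward elimination on [A|b]:
R2 <- R2 - (4)*R1:  [  0  -3  -9 ]
Row echelon form:
[ -5   4  |   7 ]
[  0  -3  |  -9 ]
Back-substitution:
q = (-9) / -3 = 3
p = (7 - (4)*(3)) / -5 = 1

(1, 3)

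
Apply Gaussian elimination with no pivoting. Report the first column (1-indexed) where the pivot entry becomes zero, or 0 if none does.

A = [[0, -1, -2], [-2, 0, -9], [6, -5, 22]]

first zero-pivot column = 1

Naive forward elimination:
Pivot entry (1,1) is zero but row 2 has -2 in column 1 -> naive elimination stops; a row interchange (e.g. R1 <-> R2) would be required here.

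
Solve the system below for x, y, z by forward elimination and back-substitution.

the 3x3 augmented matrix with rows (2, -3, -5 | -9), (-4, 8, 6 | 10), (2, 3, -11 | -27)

(-5, -2, 1)

Forward elimination on [A|b]:
R2 <- R2 - (-2)*R1:  [  0   2  -4  -8 ]
R3 <- R3 - (1)*R1:  [   0    6   -6  -18 ]
R3 <- R3 - (3)*R2:  [ 0  0  6  6 ]
Row echelon form:
[ 2  -3  -5  |  -9 ]
[ 0   2  -4  |  -8 ]
[ 0   0   6  |   6 ]
Back-substitution:
z = (6) / 6 = 1
y = (-8 - (-4)*(1)) / 2 = -2
x = (-9 - (-3)*(-2) - (-5)*(1)) / 2 = -5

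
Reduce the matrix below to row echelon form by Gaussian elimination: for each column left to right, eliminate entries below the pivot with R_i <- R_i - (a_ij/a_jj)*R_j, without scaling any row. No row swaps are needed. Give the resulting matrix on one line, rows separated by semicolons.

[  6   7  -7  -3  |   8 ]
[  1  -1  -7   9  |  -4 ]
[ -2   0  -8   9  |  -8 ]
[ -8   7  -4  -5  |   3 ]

Forward elimination:
R2 <- R2 - (1/6)*R1:  [     0  -13/6  -35/6   19/2  -16/3 ]
R3 <- R3 - (-1/3)*R1:  [     0    7/3  -31/3      8  -16/3 ]
R4 <- R4 - (-4/3)*R1:  [     0   49/3  -40/3     -9   41/3 ]
R3 <- R3 - (-14/13)*R2:  [       0        0  -216/13   237/13  -144/13 ]
R4 <- R4 - (-98/13)*R2:  [       0        0  -745/13   814/13  -345/13 ]
R4 <- R4 - (745/216)*R3:  [      0       0       0  -19/72    35/3 ]
Row echelon form:
[ 6      7       -7      -3  |        8 ]
[ 0  -13/6    -35/6    19/2  |    -16/3 ]
[ 0      0  -216/13  237/13  |  -144/13 ]
[ 0      0        0  -19/72  |     35/3 ]

REF = [6 7 -7 -3 8; 0 -13/6 -35/6 19/2 -16/3; 0 0 -216/13 237/13 -144/13; 0 0 0 -19/72 35/3]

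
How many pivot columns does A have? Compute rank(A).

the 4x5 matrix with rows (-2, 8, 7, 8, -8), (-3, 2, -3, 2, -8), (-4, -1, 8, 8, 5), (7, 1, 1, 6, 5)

Row reduction:
R2 <- R2 - (3/2)*R1:  [     0    -10  -27/2    -10      4 ]
R3 <- R3 - (2)*R1:  [   0  -17   -6   -8   21 ]
R4 <- R4 - (-7/2)*R1:  [    0    29  51/2    34   -23 ]
R3 <- R3 - (17/10)*R2:  [      0       0  339/20       9    71/5 ]
R4 <- R4 - (-29/10)*R2:  [       0        0  -273/20        5    -57/5 ]
R4 <- R4 - (-91/113)*R3:  [        0         0         0  1384/113     4/113 ]
Row echelon form:
[ -2    8       7         8     -8 ]
[  0  -10   -27/2       -10      4 ]
[  0    0  339/20         9   71/5 ]
[  0    0       0  1384/113  4/113 ]
Nonzero rows / pivot columns: 4

rank(A) = 4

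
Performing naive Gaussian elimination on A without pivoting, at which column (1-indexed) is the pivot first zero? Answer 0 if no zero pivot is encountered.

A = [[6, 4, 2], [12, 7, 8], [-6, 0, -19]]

first zero-pivot column = 0

Naive forward elimination:
R2 <- R2 - (2)*R1:  [  0  -1   4 ]
R3 <- R3 - (-1)*R1:  [   0    4  -17 ]
R3 <- R3 - (-4)*R2:  [  0   0  -1 ]
All pivots nonzero; naive elimination completes without hitting a zero pivot.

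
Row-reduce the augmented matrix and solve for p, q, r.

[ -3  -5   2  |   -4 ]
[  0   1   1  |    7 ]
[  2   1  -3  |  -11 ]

Forward elimination on [A|b]:
R3 <- R3 - (-2/3)*R1:  [     0   -7/3   -5/3  -41/3 ]
R3 <- R3 - (-7/3)*R2:  [   0    0  2/3  8/3 ]
Row echelon form:
[ -3  -5    2  |   -4 ]
[  0   1    1  |    7 ]
[  0   0  2/3  |  8/3 ]
Back-substitution:
r = (8/3) / (2/3) = 4
q = (7 - (1)*(4)) / 1 = 3
p = (-4 - (-5)*(3) - (2)*(4)) / -3 = -1

(-1, 3, 4)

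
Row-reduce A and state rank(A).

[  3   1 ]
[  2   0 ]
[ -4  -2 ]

rank(A) = 2

Row reduction:
R2 <- R2 - (2/3)*R1:  [    0  -2/3 ]
R3 <- R3 - (-4/3)*R1:  [    0  -2/3 ]
R3 <- R3 - (1)*R2:  [ 0  0 ]
Row echelon form:
[ 3     1 ]
[ 0  -2/3 ]
[ 0     0 ]
Nonzero rows / pivot columns: 2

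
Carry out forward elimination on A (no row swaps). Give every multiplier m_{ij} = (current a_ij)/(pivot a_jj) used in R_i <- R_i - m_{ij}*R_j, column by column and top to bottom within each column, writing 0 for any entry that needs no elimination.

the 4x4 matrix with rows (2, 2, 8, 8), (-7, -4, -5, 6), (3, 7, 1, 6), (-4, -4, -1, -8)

multipliers: -7/2, 3/2, -2, 4/3, 0, -9/25

Forward elimination:
R2 <- R2 - (-7/2)*R1:  [  0   3  23  34 ]
R3 <- R3 - (3/2)*R1:  [   0    4  -11   -6 ]
R4 <- R4 - (-2)*R1:  [  0   0  15   8 ]
R3 <- R3 - (4/3)*R2:  [      0       0  -125/3  -154/3 ]
R4: entry in column 2 is already 0 -> m_{42} = 0 (no row operation needed)
R4 <- R4 - (-9/25)*R3:  [       0        0        0  -262/25 ]
Multipliers (in order of application): m_{21} = -7/2, m_{31} = 3/2, m_{41} = -2, m_{32} = 4/3, m_{42} = 0, m_{43} = -9/25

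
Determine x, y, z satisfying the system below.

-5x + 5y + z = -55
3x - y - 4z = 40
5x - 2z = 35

Forward elimination on [A|b]:
R2 <- R2 - (-3/5)*R1:  [     0      2  -17/5      7 ]
R3 <- R3 - (-1)*R1:  [   0    5   -1  -20 ]
R3 <- R3 - (5/2)*R2:  [     0      0   15/2  -75/2 ]
Row echelon form:
[ -5  5      1  |    -55 ]
[  0  2  -17/5  |      7 ]
[  0  0   15/2  |  -75/2 ]
Back-substitution:
z = (-75/2) / (15/2) = -5
y = (7 - (-17/5)*(-5)) / 2 = -5
x = (-55 - (5)*(-5) - (1)*(-5)) / -5 = 5

(5, -5, -5)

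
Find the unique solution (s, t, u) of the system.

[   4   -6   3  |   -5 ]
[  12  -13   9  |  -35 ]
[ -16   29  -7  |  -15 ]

(-5, -4, -3)

Forward elimination on [A|b]:
R2 <- R2 - (3)*R1:  [   0    5    0  -20 ]
R3 <- R3 - (-4)*R1:  [   0    5    5  -35 ]
R3 <- R3 - (1)*R2:  [   0    0    5  -15 ]
Row echelon form:
[ 4  -6  3  |   -5 ]
[ 0   5  0  |  -20 ]
[ 0   0  5  |  -15 ]
Back-substitution:
u = (-15) / 5 = -3
t = (-20) / 5 = -4
s = (-5 - (-6)*(-4) - (3)*(-3)) / 4 = -5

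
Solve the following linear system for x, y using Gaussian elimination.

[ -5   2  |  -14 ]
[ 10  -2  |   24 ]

Forward elimination on [A|b]:
R2 <- R2 - (-2)*R1:  [  0   2  -4 ]
Row echelon form:
[ -5  2  |  -14 ]
[  0  2  |   -4 ]
Back-substitution:
y = (-4) / 2 = -2
x = (-14 - (2)*(-2)) / -5 = 2

(2, -2)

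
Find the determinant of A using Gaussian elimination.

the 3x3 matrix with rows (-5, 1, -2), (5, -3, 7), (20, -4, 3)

det(A) = -50

Forward elimination:
R2 <- R2 - (-1)*R1:  [  0  -2   5 ]
R3 <- R3 - (-4)*R1:  [  0   0  -5 ]
Upper-triangular form:
[ -5   1  -2 ]
[  0  -2   5 ]
[  0   0  -5 ]
det(A) = (-1)^0 * (-5) * (-2) * (-5) = -50  (0 row swaps -> sign +1)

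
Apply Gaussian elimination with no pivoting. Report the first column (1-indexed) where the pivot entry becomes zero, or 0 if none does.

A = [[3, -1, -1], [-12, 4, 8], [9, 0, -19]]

first zero-pivot column = 2

Naive forward elimination:
R2 <- R2 - (-4)*R1:  [ 0  0  4 ]
R3 <- R3 - (3)*R1:  [   0    3  -16 ]
Matrix at this point:
[ 3  -1   -1 ]
[ 0   0    4 ]
[ 0   3  -16 ]
Pivot entry (2,2) is zero but row 3 has 3 in column 2 -> naive elimination stops; a row interchange (e.g. R2 <-> R3) would be required here.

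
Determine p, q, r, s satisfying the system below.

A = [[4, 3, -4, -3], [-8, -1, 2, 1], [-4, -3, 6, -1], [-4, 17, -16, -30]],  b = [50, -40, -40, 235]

Forward elimination on [A|b]:
R2 <- R2 - (-2)*R1:  [  0   5  -6  -5  60 ]
R3 <- R3 - (-1)*R1:  [  0   0   2  -4  10 ]
R4 <- R4 - (-1)*R1:  [   0   20  -20  -33  285 ]
R4 <- R4 - (4)*R2:  [   0    0    4  -13   45 ]
R4 <- R4 - (2)*R3:  [  0   0   0  -5  25 ]
Row echelon form:
[ 4  3  -4  -3  |  50 ]
[ 0  5  -6  -5  |  60 ]
[ 0  0   2  -4  |  10 ]
[ 0  0   0  -5  |  25 ]
Back-substitution:
s = (25) / -5 = -5
r = (10 - (-4)*(-5)) / 2 = -5
q = (60 - (-6)*(-5) - (-5)*(-5)) / 5 = 1
p = (50 - (3)*(1) - (-4)*(-5) - (-3)*(-5)) / 4 = 3

(3, 1, -5, -5)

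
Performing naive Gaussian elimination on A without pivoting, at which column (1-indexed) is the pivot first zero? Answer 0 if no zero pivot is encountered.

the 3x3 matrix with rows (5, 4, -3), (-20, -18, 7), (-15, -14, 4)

Naive forward elimination:
R2 <- R2 - (-4)*R1:  [  0  -2  -5 ]
R3 <- R3 - (-3)*R1:  [  0  -2  -5 ]
R3 <- R3 - (1)*R2:  [ 0  0  0 ]
Matrix at this point:
[ 5   4  -3 ]
[ 0  -2  -5 ]
[ 0   0   0 ]
Pivot entry (3,3) in the last row is zero and there are no rows below to swap with -> zero pivot in column 3 (A is singular).

first zero-pivot column = 3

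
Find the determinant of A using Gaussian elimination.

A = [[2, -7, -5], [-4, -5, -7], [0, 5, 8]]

Forward elimination:
R2 <- R2 - (-2)*R1:  [   0  -19  -17 ]
R3 <- R3 - (-5/19)*R2:  [     0      0  67/19 ]
Upper-triangular form:
[ 2   -7     -5 ]
[ 0  -19    -17 ]
[ 0    0  67/19 ]
det(A) = (-1)^0 * (2) * (-19) * (67/19) = -134  (0 row swaps -> sign +1)

det(A) = -134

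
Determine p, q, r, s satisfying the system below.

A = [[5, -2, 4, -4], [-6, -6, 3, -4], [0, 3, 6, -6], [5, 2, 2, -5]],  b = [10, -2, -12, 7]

(2, -2, -2, -1)

Forward elimination on [A|b]:
R2 <- R2 - (-6/5)*R1:  [     0  -42/5   39/5  -44/5     10 ]
R4 <- R4 - (1)*R1:  [  0   4  -2  -1  -3 ]
R3 <- R3 - (-5/14)*R2:  [      0       0  123/14   -64/7   -59/7 ]
R4 <- R4 - (-10/21)*R2:  [       0        0     12/7  -109/21    37/21 ]
R4 <- R4 - (8/41)*R3:  [        0         0         0  -419/123   419/123 ]
Row echelon form:
[ 5     -2       4        -4  |       10 ]
[ 0  -42/5    39/5     -44/5  |       10 ]
[ 0      0  123/14     -64/7  |    -59/7 ]
[ 0      0       0  -419/123  |  419/123 ]
Back-substitution:
s = (419/123) / (-419/123) = -1
r = (-59/7 - (-64/7)*(-1)) / (123/14) = -2
q = (10 - (39/5)*(-2) - (-44/5)*(-1)) / (-42/5) = -2
p = (10 - (-2)*(-2) - (4)*(-2) - (-4)*(-1)) / 5 = 2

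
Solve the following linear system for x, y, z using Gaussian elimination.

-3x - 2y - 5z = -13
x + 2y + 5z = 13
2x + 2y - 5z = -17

(0, -1, 3)

Forward elimination on [A|b]:
R2 <- R2 - (-1/3)*R1:  [    0   4/3  10/3  26/3 ]
R3 <- R3 - (-2/3)*R1:  [     0    2/3  -25/3  -77/3 ]
R3 <- R3 - (1/2)*R2:  [   0    0  -10  -30 ]
Row echelon form:
[ -3   -2    -5  |   -13 ]
[  0  4/3  10/3  |  26/3 ]
[  0    0   -10  |   -30 ]
Back-substitution:
z = (-30) / -10 = 3
y = (26/3 - (10/3)*(3)) / (4/3) = -1
x = (-13 - (-2)*(-1) - (-5)*(3)) / -3 = 0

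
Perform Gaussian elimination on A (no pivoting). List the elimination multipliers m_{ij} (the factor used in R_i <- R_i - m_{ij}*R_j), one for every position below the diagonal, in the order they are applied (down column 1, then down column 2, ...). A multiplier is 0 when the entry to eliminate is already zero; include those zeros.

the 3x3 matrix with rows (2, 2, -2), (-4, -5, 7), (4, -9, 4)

Forward elimination:
R2 <- R2 - (-2)*R1:  [  0  -1   3 ]
R3 <- R3 - (2)*R1:  [   0  -13    8 ]
R3 <- R3 - (13)*R2:  [   0    0  -31 ]
Multipliers (in order of application): m_{21} = -2, m_{31} = 2, m_{32} = 13

multipliers: -2, 2, 13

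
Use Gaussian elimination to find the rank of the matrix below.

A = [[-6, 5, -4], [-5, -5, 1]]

rank(A) = 2

Row reduction:
R2 <- R2 - (5/6)*R1:  [     0  -55/6   13/3 ]
Row echelon form:
[ -6      5    -4 ]
[  0  -55/6  13/3 ]
Nonzero rows / pivot columns: 2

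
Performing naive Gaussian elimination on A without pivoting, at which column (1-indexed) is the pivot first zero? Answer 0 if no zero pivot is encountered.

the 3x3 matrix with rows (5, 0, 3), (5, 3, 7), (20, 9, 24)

first zero-pivot column = 3

Naive forward elimination:
R2 <- R2 - (1)*R1:  [ 0  3  4 ]
R3 <- R3 - (4)*R1:  [  0   9  12 ]
R3 <- R3 - (3)*R2:  [ 0  0  0 ]
Matrix at this point:
[ 5  0  3 ]
[ 0  3  4 ]
[ 0  0  0 ]
Pivot entry (3,3) in the last row is zero and there are no rows below to swap with -> zero pivot in column 3 (A is singular).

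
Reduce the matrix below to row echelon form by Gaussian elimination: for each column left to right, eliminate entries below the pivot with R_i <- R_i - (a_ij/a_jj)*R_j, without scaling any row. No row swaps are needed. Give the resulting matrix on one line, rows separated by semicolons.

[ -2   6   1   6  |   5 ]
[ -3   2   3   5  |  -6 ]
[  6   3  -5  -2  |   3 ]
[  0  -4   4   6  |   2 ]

REF = [-2 6 1 6 5; 0 -7 3/2 -4 -27/2; 0 0 5/2 4 -45/2; 0 0 0 114/35 38]

Forward elimination:
R2 <- R2 - (3/2)*R1:  [     0     -7    3/2     -4  -27/2 ]
R3 <- R3 - (-3)*R1:  [  0  21  -2  16  18 ]
R3 <- R3 - (-3)*R2:  [     0      0    5/2      4  -45/2 ]
R4 <- R4 - (4/7)*R2:  [    0     0  22/7  58/7  68/7 ]
R4 <- R4 - (44/35)*R3:  [      0       0       0  114/35      38 ]
Row echelon form:
[ -2   6    1       6  |      5 ]
[  0  -7  3/2      -4  |  -27/2 ]
[  0   0  5/2       4  |  -45/2 ]
[  0   0    0  114/35  |     38 ]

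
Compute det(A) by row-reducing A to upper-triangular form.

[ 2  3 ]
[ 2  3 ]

det(A) = 0

Forward elimination:
R2 <- R2 - (1)*R1:  [ 0  0 ]
Upper-triangular form:
[ 2  3 ]
[ 0  0 ]
det(A) = (-1)^0 * (2) * (0) = 0  (0 row swaps -> sign +1)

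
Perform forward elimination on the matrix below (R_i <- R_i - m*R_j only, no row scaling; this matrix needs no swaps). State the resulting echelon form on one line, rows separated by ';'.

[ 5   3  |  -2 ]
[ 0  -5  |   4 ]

Forward elimination:
Row echelon form:
[ 5   3  |  -2 ]
[ 0  -5  |   4 ]

REF = [5 3 -2; 0 -5 4]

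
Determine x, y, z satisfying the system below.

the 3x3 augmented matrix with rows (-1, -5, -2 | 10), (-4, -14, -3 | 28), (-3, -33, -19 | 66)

(0, -2, 0)

Forward elimination on [A|b]:
R2 <- R2 - (4)*R1:  [   0    6    5  -12 ]
R3 <- R3 - (3)*R1:  [   0  -18  -13   36 ]
R3 <- R3 - (-3)*R2:  [ 0  0  2  0 ]
Row echelon form:
[ -1  -5  -2  |   10 ]
[  0   6   5  |  -12 ]
[  0   0   2  |    0 ]
Back-substitution:
z = (0) / 2 = 0
y = (-12 - (5)*(0)) / 6 = -2
x = (10 - (-5)*(-2) - (-2)*(0)) / -1 = 0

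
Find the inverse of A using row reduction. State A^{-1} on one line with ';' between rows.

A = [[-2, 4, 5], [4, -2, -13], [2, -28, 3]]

Gauss-Jordan on [A | I]:
R1 <- (1/-2)*R1:  [    1    -2  -5/2  |  -1/2     0     0 ]
R2 <- R2 - (4)*R1:  [  0   6  -3  |   2   1   0 ]
R3 <- R3 - (2)*R1:  [   0  -24    8  |    1    0    1 ]
R2 <- (1/6)*R2:  [    0     1  -1/2  |   1/3   1/6     0 ]
R1 <- R1 - (-2)*R2:  [    1     0  -7/2  |   1/6   1/3     0 ]
R3 <- R3 - (-24)*R2:  [  0   0  -4  |   9   4   1 ]
R3 <- (1/-4)*R3:  [    0     0     1  |  -9/4    -1  -1/4 ]
R1 <- R1 - (-7/2)*R3:  [       1        0        0  |  -185/24    -19/6     -7/8 ]
R2 <- R2 - (-1/2)*R3:  [      0       1       0  |  -19/24    -1/3    -1/8 ]
Right block of [I | A^{-1}] is the inverse:
[ -185/24  -19/6  -7/8 ]
[  -19/24   -1/3  -1/8 ]
[    -9/4     -1  -1/4 ]

inverse = [-185/24 -19/6 -7/8; -19/24 -1/3 -1/8; -9/4 -1 -1/4]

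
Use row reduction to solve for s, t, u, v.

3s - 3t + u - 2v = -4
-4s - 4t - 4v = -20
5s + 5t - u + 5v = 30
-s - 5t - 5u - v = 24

Forward elimination on [A|b]:
R2 <- R2 - (-4/3)*R1:  [     0     -8    4/3  -20/3  -76/3 ]
R3 <- R3 - (5/3)*R1:  [     0     10   -8/3   25/3  110/3 ]
R4 <- R4 - (-1/3)*R1:  [     0     -6  -14/3   -5/3   68/3 ]
R3 <- R3 - (-5/4)*R2:  [  0   0  -1   0   5 ]
R4 <- R4 - (3/4)*R2:  [     0      0  -17/3   10/3  125/3 ]
R4 <- R4 - (17/3)*R3:  [    0     0     0  10/3  40/3 ]
Row echelon form:
[ 3  -3    1     -2  |     -4 ]
[ 0  -8  4/3  -20/3  |  -76/3 ]
[ 0   0   -1      0  |      5 ]
[ 0   0    0   10/3  |   40/3 ]
Back-substitution:
v = (40/3) / (10/3) = 4
u = (5) / -1 = -5
t = (-76/3 - (4/3)*(-5) - (-20/3)*(4)) / -8 = -1
s = (-4 - (-3)*(-1) - (1)*(-5) - (-2)*(4)) / 3 = 2

(2, -1, -5, 4)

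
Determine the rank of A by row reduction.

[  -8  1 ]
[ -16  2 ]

rank(A) = 1

Row reduction:
R2 <- R2 - (2)*R1:  [ 0  0 ]
Row echelon form:
[ -8  1 ]
[  0  0 ]
Nonzero rows / pivot columns: 1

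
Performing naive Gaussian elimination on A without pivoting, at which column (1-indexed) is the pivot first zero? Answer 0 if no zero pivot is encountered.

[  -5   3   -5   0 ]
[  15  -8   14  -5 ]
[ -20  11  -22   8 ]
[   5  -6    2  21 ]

Naive forward elimination:
R2 <- R2 - (-3)*R1:  [  0   1  -1  -5 ]
R3 <- R3 - (4)*R1:  [  0  -1  -2   8 ]
R4 <- R4 - (-1)*R1:  [  0  -3  -3  21 ]
R3 <- R3 - (-1)*R2:  [  0   0  -3   3 ]
R4 <- R4 - (-3)*R2:  [  0   0  -6   6 ]
R4 <- R4 - (2)*R3:  [ 0  0  0  0 ]
Matrix at this point:
[ -5  3  -5   0 ]
[  0  1  -1  -5 ]
[  0  0  -3   3 ]
[  0  0   0   0 ]
Pivot entry (4,4) in the last row is zero and there are no rows below to swap with -> zero pivot in column 4 (A is singular).

first zero-pivot column = 4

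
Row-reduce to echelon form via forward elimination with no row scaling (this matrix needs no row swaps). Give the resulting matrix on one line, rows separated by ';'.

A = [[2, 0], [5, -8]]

Forward elimination:
R2 <- R2 - (5/2)*R1:  [  0  -8 ]
Row echelon form:
[ 2   0 ]
[ 0  -8 ]

REF = [2 0; 0 -8]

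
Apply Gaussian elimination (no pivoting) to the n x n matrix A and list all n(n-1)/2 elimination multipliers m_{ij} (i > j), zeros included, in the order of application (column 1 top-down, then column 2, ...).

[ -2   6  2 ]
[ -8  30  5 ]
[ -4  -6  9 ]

Forward elimination:
R2 <- R2 - (4)*R1:  [  0   6  -3 ]
R3 <- R3 - (2)*R1:  [   0  -18    5 ]
R3 <- R3 - (-3)*R2:  [  0   0  -4 ]
Multipliers (in order of application): m_{21} = 4, m_{31} = 2, m_{32} = -3

multipliers: 4, 2, -3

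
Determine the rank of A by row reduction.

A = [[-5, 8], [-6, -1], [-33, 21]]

rank(A) = 2

Row reduction:
R2 <- R2 - (6/5)*R1:  [     0  -53/5 ]
R3 <- R3 - (33/5)*R1:  [      0  -159/5 ]
R3 <- R3 - (3)*R2:  [ 0  0 ]
Row echelon form:
[ -5      8 ]
[  0  -53/5 ]
[  0      0 ]
Nonzero rows / pivot columns: 2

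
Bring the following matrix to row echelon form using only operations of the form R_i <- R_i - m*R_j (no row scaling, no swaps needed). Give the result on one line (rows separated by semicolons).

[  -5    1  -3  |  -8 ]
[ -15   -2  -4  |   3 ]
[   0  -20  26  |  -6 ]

REF = [-5 1 -3 -8; 0 -5 5 27; 0 0 6 -114]

Forward elimination:
R2 <- R2 - (3)*R1:  [  0  -5   5  27 ]
R3 <- R3 - (4)*R2:  [    0     0     6  -114 ]
Row echelon form:
[ -5   1  -3  |    -8 ]
[  0  -5   5  |    27 ]
[  0   0   6  |  -114 ]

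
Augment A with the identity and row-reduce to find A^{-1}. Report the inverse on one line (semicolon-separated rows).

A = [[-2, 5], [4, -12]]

inverse = [-3 -5/4; -1 -1/2]

Gauss-Jordan on [A | I]:
R1 <- (1/-2)*R1:  [    1  -5/2  |  -1/2     0 ]
R2 <- R2 - (4)*R1:  [  0  -2  |   2   1 ]
R2 <- (1/-2)*R2:  [    0     1  |    -1  -1/2 ]
R1 <- R1 - (-5/2)*R2:  [    1     0  |    -3  -5/4 ]
Right block of [I | A^{-1}] is the inverse:
[ -3  -5/4 ]
[ -1  -1/2 ]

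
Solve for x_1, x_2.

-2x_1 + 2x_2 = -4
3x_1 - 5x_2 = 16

(-3, -5)

Forward elimination on [A|b]:
R2 <- R2 - (-3/2)*R1:  [  0  -2  10 ]
Row echelon form:
[ -2   2  |  -4 ]
[  0  -2  |  10 ]
Back-substitution:
x_2 = (10) / -2 = -5
x_1 = (-4 - (2)*(-5)) / -2 = -3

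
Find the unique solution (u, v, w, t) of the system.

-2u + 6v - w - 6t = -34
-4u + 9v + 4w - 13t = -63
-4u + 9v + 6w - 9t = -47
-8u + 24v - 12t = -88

(-4, -3, 0, 4)

Forward elimination on [A|b]:
R2 <- R2 - (2)*R1:  [  0  -3   6  -1   5 ]
R3 <- R3 - (2)*R1:  [  0  -3   8   3  21 ]
R4 <- R4 - (4)*R1:  [  0   0   4  12  48 ]
R3 <- R3 - (1)*R2:  [  0   0   2   4  16 ]
R4 <- R4 - (2)*R3:  [  0   0   0   4  16 ]
Row echelon form:
[ -2   6  -1  -6  |  -34 ]
[  0  -3   6  -1  |    5 ]
[  0   0   2   4  |   16 ]
[  0   0   0   4  |   16 ]
Back-substitution:
t = (16) / 4 = 4
w = (16 - (4)*(4)) / 2 = 0
v = (5 - (6)*(0) - (-1)*(4)) / -3 = -3
u = (-34 - (6)*(-3) - (-1)*(0) - (-6)*(4)) / -2 = -4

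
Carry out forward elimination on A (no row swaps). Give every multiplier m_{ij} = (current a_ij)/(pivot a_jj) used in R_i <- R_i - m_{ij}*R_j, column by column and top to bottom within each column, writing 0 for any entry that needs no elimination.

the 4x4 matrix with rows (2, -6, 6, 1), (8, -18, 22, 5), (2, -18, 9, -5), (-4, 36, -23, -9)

multipliers: 4, 1, -2, -2, 4, 3

Forward elimination:
R2 <- R2 - (4)*R1:  [  0   6  -2   1 ]
R3 <- R3 - (1)*R1:  [   0  -12    3   -6 ]
R4 <- R4 - (-2)*R1:  [   0   24  -11   -7 ]
R3 <- R3 - (-2)*R2:  [  0   0  -1  -4 ]
R4 <- R4 - (4)*R2:  [   0    0   -3  -11 ]
R4 <- R4 - (3)*R3:  [ 0  0  0  1 ]
Multipliers (in order of application): m_{21} = 4, m_{31} = 1, m_{41} = -2, m_{32} = -2, m_{42} = 4, m_{43} = 3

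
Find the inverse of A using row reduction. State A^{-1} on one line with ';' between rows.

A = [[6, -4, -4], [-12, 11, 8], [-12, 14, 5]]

inverse = [19/18 2/3 -2/9; 2/3 1/3 0; 2/3 2/3 -1/3]

Gauss-Jordan on [A | I]:
R1 <- (1/6)*R1:  [    1  -2/3  -2/3  |   1/6     0     0 ]
R2 <- R2 - (-12)*R1:  [ 0  3  0  |  2  1  0 ]
R3 <- R3 - (-12)*R1:  [  0   6  -3  |   2   0   1 ]
R2 <- (1/3)*R2:  [   0    1    0  |  2/3  1/3    0 ]
R1 <- R1 - (-2/3)*R2:  [     1      0   -2/3  |  11/18    2/9      0 ]
R3 <- R3 - (6)*R2:  [  0   0  -3  |  -2  -2   1 ]
R3 <- (1/-3)*R3:  [    0     0     1  |   2/3   2/3  -1/3 ]
R1 <- R1 - (-2/3)*R3:  [     1      0      0  |  19/18    2/3   -2/9 ]
Right block of [I | A^{-1}] is the inverse:
[ 19/18  2/3  -2/9 ]
[   2/3  1/3     0 ]
[   2/3  2/3  -1/3 ]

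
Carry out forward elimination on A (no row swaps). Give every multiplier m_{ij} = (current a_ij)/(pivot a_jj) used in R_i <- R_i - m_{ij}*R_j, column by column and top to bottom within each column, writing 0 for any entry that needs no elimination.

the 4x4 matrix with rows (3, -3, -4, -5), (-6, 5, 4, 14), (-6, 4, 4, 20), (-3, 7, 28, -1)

Forward elimination:
R2 <- R2 - (-2)*R1:  [  0  -1  -4   4 ]
R3 <- R3 - (-2)*R1:  [  0  -2  -4  10 ]
R4 <- R4 - (-1)*R1:  [  0   4  24  -6 ]
R3 <- R3 - (2)*R2:  [ 0  0  4  2 ]
R4 <- R4 - (-4)*R2:  [  0   0   8  10 ]
R4 <- R4 - (2)*R3:  [ 0  0  0  6 ]
Multipliers (in order of application): m_{21} = -2, m_{31} = -2, m_{41} = -1, m_{32} = 2, m_{42} = -4, m_{43} = 2

multipliers: -2, -2, -1, 2, -4, 2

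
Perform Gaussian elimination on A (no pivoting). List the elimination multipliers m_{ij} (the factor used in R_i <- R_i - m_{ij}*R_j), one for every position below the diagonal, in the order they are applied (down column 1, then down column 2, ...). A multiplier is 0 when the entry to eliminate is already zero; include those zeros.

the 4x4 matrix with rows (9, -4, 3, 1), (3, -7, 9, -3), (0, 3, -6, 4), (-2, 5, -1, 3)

Forward elimination:
R2 <- R2 - (1/3)*R1:  [     0  -17/3      8  -10/3 ]
R3: entry in column 1 is already 0 -> m_{31} = 0 (no row operation needed)
R4 <- R4 - (-2/9)*R1:  [    0  37/9  -1/3  29/9 ]
R3 <- R3 - (-9/17)*R2:  [      0       0  -30/17   38/17 ]
R4 <- R4 - (-37/51)*R2:  [     0      0  93/17  41/51 ]
R4 <- R4 - (-31/10)*R3:  [      0       0       0  116/15 ]
Multipliers (in order of application): m_{21} = 1/3, m_{31} = 0, m_{41} = -2/9, m_{32} = -9/17, m_{42} = -37/51, m_{43} = -31/10

multipliers: 1/3, 0, -2/9, -9/17, -37/51, -31/10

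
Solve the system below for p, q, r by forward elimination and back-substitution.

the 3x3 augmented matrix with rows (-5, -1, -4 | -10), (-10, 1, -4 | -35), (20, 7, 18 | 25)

Forward elimination on [A|b]:
R2 <- R2 - (2)*R1:  [   0    3    4  -15 ]
R3 <- R3 - (-4)*R1:  [   0    3    2  -15 ]
R3 <- R3 - (1)*R2:  [  0   0  -2   0 ]
Row echelon form:
[ -5  -1  -4  |  -10 ]
[  0   3   4  |  -15 ]
[  0   0  -2  |    0 ]
Back-substitution:
r = (0) / -2 = 0
q = (-15 - (4)*(0)) / 3 = -5
p = (-10 - (-1)*(-5) - (-4)*(0)) / -5 = 3

(3, -5, 0)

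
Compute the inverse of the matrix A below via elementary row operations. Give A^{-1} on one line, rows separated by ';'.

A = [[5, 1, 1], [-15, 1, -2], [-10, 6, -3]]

inverse = [-3/20 -3/20 1/20; 5/12 1/12 1/12; 4/3 2/3 -1/3]

Gauss-Jordan on [A | I]:
R1 <- (1/5)*R1:  [   1  1/5  1/5  |  1/5    0    0 ]
R2 <- R2 - (-15)*R1:  [ 0  4  1  |  3  1  0 ]
R3 <- R3 - (-10)*R1:  [  0   8  -1  |   2   0   1 ]
R2 <- (1/4)*R2:  [   0    1  1/4  |  3/4  1/4    0 ]
R1 <- R1 - (1/5)*R2:  [     1      0   3/20  |   1/20  -1/20      0 ]
R3 <- R3 - (8)*R2:  [  0   0  -3  |  -4  -2   1 ]
R3 <- (1/-3)*R3:  [    0     0     1  |   4/3   2/3  -1/3 ]
R1 <- R1 - (3/20)*R3:  [     1      0      0  |  -3/20  -3/20   1/20 ]
R2 <- R2 - (1/4)*R3:  [    0     1     0  |  5/12  1/12  1/12 ]
Right block of [I | A^{-1}] is the inverse:
[ -3/20  -3/20  1/20 ]
[  5/12   1/12  1/12 ]
[   4/3    2/3  -1/3 ]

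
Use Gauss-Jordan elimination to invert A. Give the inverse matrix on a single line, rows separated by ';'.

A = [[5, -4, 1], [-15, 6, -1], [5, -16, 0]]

Gauss-Jordan on [A | I]:
R1 <- (1/5)*R1:  [    1  -4/5   1/5  |   1/5     0     0 ]
R2 <- R2 - (-15)*R1:  [  0  -6   2  |   3   1   0 ]
R3 <- R3 - (5)*R1:  [   0  -12   -1  |   -1    0    1 ]
R2 <- (1/-6)*R2:  [    0     1  -1/3  |  -1/2  -1/6     0 ]
R1 <- R1 - (-4/5)*R2:  [     1      0  -1/15  |   -1/5  -2/15      0 ]
R3 <- R3 - (-12)*R2:  [  0   0  -5  |  -7  -2   1 ]
R3 <- (1/-5)*R3:  [    0     0     1  |   7/5   2/5  -1/5 ]
R1 <- R1 - (-1/15)*R3:  [     1      0      0  |  -8/75  -8/75  -1/75 ]
R2 <- R2 - (-1/3)*R3:  [     0      1      0  |  -1/30  -1/30  -1/15 ]
Right block of [I | A^{-1}] is the inverse:
[ -8/75  -8/75  -1/75 ]
[ -1/30  -1/30  -1/15 ]
[   7/5    2/5   -1/5 ]

inverse = [-8/75 -8/75 -1/75; -1/30 -1/30 -1/15; 7/5 2/5 -1/5]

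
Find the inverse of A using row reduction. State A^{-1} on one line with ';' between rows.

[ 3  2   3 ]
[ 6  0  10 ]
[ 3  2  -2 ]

inverse = [-1/3 1/6 1/3; 7/10 -1/4 -1/5; 1/5 0 -1/5]

Gauss-Jordan on [A | I]:
R1 <- (1/3)*R1:  [   1  2/3    1  |  1/3    0    0 ]
R2 <- R2 - (6)*R1:  [  0  -4   4  |  -2   1   0 ]
R3 <- R3 - (3)*R1:  [  0   0  -5  |  -1   0   1 ]
R2 <- (1/-4)*R2:  [    0     1    -1  |   1/2  -1/4     0 ]
R1 <- R1 - (2/3)*R2:  [   1    0  5/3  |    0  1/6    0 ]
R3 <- (1/-5)*R3:  [    0     0     1  |   1/5     0  -1/5 ]
R1 <- R1 - (5/3)*R3:  [    1     0     0  |  -1/3   1/6   1/3 ]
R2 <- R2 - (-1)*R3:  [    0     1     0  |  7/10  -1/4  -1/5 ]
Right block of [I | A^{-1}] is the inverse:
[ -1/3   1/6   1/3 ]
[ 7/10  -1/4  -1/5 ]
[  1/5     0  -1/5 ]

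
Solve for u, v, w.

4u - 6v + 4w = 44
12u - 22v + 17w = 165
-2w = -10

(3, -2, 5)

Forward elimination on [A|b]:
R2 <- R2 - (3)*R1:  [  0  -4   5  33 ]
Row echelon form:
[ 4  -6   4  |   44 ]
[ 0  -4   5  |   33 ]
[ 0   0  -2  |  -10 ]
Back-substitution:
w = (-10) / -2 = 5
v = (33 - (5)*(5)) / -4 = -2
u = (44 - (-6)*(-2) - (4)*(5)) / 4 = 3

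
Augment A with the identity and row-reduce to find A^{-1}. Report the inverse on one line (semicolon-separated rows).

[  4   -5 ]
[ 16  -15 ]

inverse = [-3/4 1/4; -4/5 1/5]

Gauss-Jordan on [A | I]:
R1 <- (1/4)*R1:  [    1  -5/4  |   1/4     0 ]
R2 <- R2 - (16)*R1:  [  0   5  |  -4   1 ]
R2 <- (1/5)*R2:  [    0     1  |  -4/5   1/5 ]
R1 <- R1 - (-5/4)*R2:  [    1     0  |  -3/4   1/4 ]
Right block of [I | A^{-1}] is the inverse:
[ -3/4  1/4 ]
[ -4/5  1/5 ]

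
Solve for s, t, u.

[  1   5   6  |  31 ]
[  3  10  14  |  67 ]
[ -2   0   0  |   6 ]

(-3, 2, 4)

Forward elimination on [A|b]:
R2 <- R2 - (3)*R1:  [   0   -5   -4  -26 ]
R3 <- R3 - (-2)*R1:  [  0  10  12  68 ]
R3 <- R3 - (-2)*R2:  [  0   0   4  16 ]
Row echelon form:
[ 1   5   6  |   31 ]
[ 0  -5  -4  |  -26 ]
[ 0   0   4  |   16 ]
Back-substitution:
u = (16) / 4 = 4
t = (-26 - (-4)*(4)) / -5 = 2
s = (31 - (5)*(2) - (6)*(4)) / 1 = -3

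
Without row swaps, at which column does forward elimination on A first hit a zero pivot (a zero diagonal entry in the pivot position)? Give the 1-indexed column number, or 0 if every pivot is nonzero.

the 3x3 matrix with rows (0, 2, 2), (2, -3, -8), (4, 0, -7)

first zero-pivot column = 1

Naive forward elimination:
Pivot entry (1,1) is zero but row 2 has 2 in column 1 -> naive elimination stops; a row interchange (e.g. R1 <-> R2) would be required here.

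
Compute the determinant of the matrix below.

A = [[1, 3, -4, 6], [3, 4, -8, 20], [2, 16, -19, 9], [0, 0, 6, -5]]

det(A) = -45

Forward elimination:
R2 <- R2 - (3)*R1:  [  0  -5   4   2 ]
R3 <- R3 - (2)*R1:  [   0   10  -11   -3 ]
R3 <- R3 - (-2)*R2:  [  0   0  -3   1 ]
R4 <- R4 - (-2)*R3:  [  0   0   0  -3 ]
Upper-triangular form:
[ 1   3  -4   6 ]
[ 0  -5   4   2 ]
[ 0   0  -3   1 ]
[ 0   0   0  -3 ]
det(A) = (-1)^0 * (1) * (-5) * (-3) * (-3) = -45  (0 row swaps -> sign +1)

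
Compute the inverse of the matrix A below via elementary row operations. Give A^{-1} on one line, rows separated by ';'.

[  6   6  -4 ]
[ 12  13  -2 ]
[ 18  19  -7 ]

inverse = [53/6 17/3 -20/3; -8 -5 6; 1 1 -1]

Gauss-Jordan on [A | I]:
R1 <- (1/6)*R1:  [    1     1  -2/3  |   1/6     0     0 ]
R2 <- R2 - (12)*R1:  [  0   1   6  |  -2   1   0 ]
R3 <- R3 - (18)*R1:  [  0   1   5  |  -3   0   1 ]
R1 <- R1 - (1)*R2:  [     1      0  -20/3  |   13/6     -1      0 ]
R3 <- R3 - (1)*R2:  [  0   0  -1  |  -1  -1   1 ]
R3 <- (1/-1)*R3:  [  0   0   1  |   1   1  -1 ]
R1 <- R1 - (-20/3)*R3:  [     1      0      0  |   53/6   17/3  -20/3 ]
R2 <- R2 - (6)*R3:  [  0   1   0  |  -8  -5   6 ]
Right block of [I | A^{-1}] is the inverse:
[ 53/6  17/3  -20/3 ]
[   -8    -5      6 ]
[    1     1     -1 ]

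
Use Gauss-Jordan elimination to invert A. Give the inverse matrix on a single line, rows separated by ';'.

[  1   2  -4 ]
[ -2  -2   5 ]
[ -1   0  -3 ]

Gauss-Jordan on [A | I]:
R2 <- R2 - (-2)*R1:  [  0   2  -3  |   2   1   0 ]
R3 <- R3 - (-1)*R1:  [  0   2  -7  |   1   0   1 ]
R2 <- (1/2)*R2:  [    0     1  -3/2  |     1   1/2     0 ]
R1 <- R1 - (2)*R2:  [  1   0  -1  |  -1  -1   0 ]
R3 <- R3 - (2)*R2:  [  0   0  -4  |  -1  -1   1 ]
R3 <- (1/-4)*R3:  [    0     0     1  |   1/4   1/4  -1/4 ]
R1 <- R1 - (-1)*R3:  [    1     0     0  |  -3/4  -3/4  -1/4 ]
R2 <- R2 - (-3/2)*R3:  [    0     1     0  |  11/8   7/8  -3/8 ]
Right block of [I | A^{-1}] is the inverse:
[ -3/4  -3/4  -1/4 ]
[ 11/8   7/8  -3/8 ]
[  1/4   1/4  -1/4 ]

inverse = [-3/4 -3/4 -1/4; 11/8 7/8 -3/8; 1/4 1/4 -1/4]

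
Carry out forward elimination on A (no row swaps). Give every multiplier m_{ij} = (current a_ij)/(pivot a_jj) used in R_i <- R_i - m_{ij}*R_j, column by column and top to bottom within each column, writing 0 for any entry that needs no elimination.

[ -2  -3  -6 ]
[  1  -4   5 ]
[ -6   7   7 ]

Forward elimination:
R2 <- R2 - (-1/2)*R1:  [     0  -11/2      2 ]
R3 <- R3 - (3)*R1:  [  0  16  25 ]
R3 <- R3 - (-32/11)*R2:  [      0       0  339/11 ]
Multipliers (in order of application): m_{21} = -1/2, m_{31} = 3, m_{32} = -32/11

multipliers: -1/2, 3, -32/11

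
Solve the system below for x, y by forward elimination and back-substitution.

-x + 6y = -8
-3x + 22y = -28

(2, -1)

Forward elimination on [A|b]:
R2 <- R2 - (3)*R1:  [  0   4  -4 ]
Row echelon form:
[ -1  6  |  -8 ]
[  0  4  |  -4 ]
Back-substitution:
y = (-4) / 4 = -1
x = (-8 - (6)*(-1)) / -1 = 2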